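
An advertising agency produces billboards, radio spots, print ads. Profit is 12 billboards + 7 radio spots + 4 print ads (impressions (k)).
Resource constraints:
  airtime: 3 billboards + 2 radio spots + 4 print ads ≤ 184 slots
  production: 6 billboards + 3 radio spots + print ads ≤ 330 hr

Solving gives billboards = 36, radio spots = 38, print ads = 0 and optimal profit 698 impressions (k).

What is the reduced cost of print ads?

At the optimum: airtime uses 184 of 184 (binding); production uses 330 of 330 (binding).
Dual feasibility on the basic columns requires 3·y_airtime + 6·y_production = 12, 2·y_airtime + 3·y_production = 7.
→ y_airtime = 2 and y_production = 1.
Reduced cost of print ads: c₃ − yᵀa₃ = 4 − (2·4 + 1·1) = 4 − 9 = -5.

-5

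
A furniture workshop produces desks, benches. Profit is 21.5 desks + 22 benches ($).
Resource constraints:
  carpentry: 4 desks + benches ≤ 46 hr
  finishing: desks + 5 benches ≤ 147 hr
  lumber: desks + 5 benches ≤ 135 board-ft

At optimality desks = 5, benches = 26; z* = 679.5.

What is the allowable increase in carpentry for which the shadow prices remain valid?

Binding constraints: carpentry, lumber. The basis is B = [[4,1],[1,5]] with det 19.
Per unit increase in carpentry, x* moves by d = (0.2632, -0.0526).
The basis stays optimal until benches reaches 0; allowable increase = 494 hr.

494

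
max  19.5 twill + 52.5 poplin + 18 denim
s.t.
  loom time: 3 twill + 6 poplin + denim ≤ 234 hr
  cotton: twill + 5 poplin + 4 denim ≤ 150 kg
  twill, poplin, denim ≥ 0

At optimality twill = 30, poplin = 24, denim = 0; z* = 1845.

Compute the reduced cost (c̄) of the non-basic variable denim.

At the optimum: loom time uses 234 of 234 (binding); cotton uses 150 of 150 (binding).
Dual feasibility on the basic columns requires 3·y_loom time + 1·y_cotton = 19.5, 6·y_loom time + 5·y_cotton = 52.5.
This yields shadow prices y_loom time = 5, y_cotton = 4.5.
Reduced cost of denim: c₃ − yᵀa₃ = 18 − (5·1 + 4.5·4) = 18 − 23 = -5.

-5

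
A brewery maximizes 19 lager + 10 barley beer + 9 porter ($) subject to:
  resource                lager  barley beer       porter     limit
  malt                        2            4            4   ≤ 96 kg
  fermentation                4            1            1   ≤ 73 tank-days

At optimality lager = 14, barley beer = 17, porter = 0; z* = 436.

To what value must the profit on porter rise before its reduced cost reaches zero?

At the optimum: malt uses 96 of 96 (binding); fermentation uses 73 of 73 (binding).
The binding rows give the dual system: 2·y_malt + 4·y_fermentation = 19 and 4·y_malt + 1·y_fermentation = 10.
This yields shadow prices y_malt = 1.5, y_fermentation = 4.
porter enters the basis when its profit ≥ yᵀa₃ = 1.5·4 + 4·1 = 10.

10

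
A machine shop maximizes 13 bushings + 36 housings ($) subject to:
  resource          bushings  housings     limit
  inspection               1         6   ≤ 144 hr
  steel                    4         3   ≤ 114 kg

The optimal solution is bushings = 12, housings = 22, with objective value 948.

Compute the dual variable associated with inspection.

At the optimum: inspection uses 144 of 144 (binding); steel uses 114 of 114 (binding).
From A_Bᵀ y = c: 1·y_inspection + 4·y_steel = 13; 6·y_inspection + 3·y_steel = 36.
→ y_inspection = 5 and y_steel = 2.
Shadow price of inspection = 5.

5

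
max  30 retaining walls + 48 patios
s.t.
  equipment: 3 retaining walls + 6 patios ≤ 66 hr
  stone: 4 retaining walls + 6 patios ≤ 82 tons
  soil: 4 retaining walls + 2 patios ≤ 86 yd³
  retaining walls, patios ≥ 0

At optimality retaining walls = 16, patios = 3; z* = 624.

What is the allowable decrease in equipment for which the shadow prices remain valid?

4.5

Binding constraints: equipment, stone. The basis is B = [[3,6],[4,6]] with det -6.
Per unit decrease in equipment, x* moves by d = (1, -0.6667).
The basis stays optimal until patios reaches 0; allowable decrease = 4.5 hr.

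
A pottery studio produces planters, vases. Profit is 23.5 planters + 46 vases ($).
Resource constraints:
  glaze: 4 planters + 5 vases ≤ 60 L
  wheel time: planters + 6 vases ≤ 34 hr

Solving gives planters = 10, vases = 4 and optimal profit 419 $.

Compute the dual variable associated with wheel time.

At the optimum: glaze uses 60 of 60 (binding); wheel time uses 34 of 34 (binding).
Dual feasibility on the basic columns requires 4·y_glaze + 1·y_wheel time = 23.5, 5·y_glaze + 6·y_wheel time = 46.
Solving: y_glaze = 5, y_wheel time = 3.5.
Shadow price of wheel time = 3.5.

3.5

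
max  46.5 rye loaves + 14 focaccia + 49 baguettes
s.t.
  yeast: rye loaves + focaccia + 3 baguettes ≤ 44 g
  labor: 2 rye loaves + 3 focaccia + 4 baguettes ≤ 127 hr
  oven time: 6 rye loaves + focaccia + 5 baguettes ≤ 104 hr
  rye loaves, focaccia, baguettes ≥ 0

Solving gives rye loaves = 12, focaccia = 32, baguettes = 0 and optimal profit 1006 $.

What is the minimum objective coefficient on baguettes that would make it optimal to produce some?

55

At the optimum: yeast uses 44 of 44 (binding); labor uses 120 of 127 (slack = 7); oven time uses 104 of 104 (binding).
Slack constraints have shadow price 0 (complementary slackness).
From A_Bᵀ y = c: 1·y_yeast + 6·y_oven time = 46.5; 1·y_yeast + 1·y_oven time = 14.
This yields shadow prices y_yeast = 7.5, y_oven time = 6.5.
baguettes enters the basis when its profit ≥ yᵀa₃ = 7.5·3 + 6.5·5 = 55.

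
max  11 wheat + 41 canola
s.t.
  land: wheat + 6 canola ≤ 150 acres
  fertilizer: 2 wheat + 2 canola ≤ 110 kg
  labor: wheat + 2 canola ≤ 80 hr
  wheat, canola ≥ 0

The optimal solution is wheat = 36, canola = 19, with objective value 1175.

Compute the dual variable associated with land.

6

Binding: land and fertilizer. Non-binding: labor (6 unused).
By complementary slackness, y = 0 for the non-binding constraint.
Dual feasibility on the basic columns requires 1·y_land + 2·y_fertilizer = 11, 6·y_land + 2·y_fertilizer = 41.
This yields shadow prices y_land = 6, y_fertilizer = 2.5.
Shadow price of land = 6.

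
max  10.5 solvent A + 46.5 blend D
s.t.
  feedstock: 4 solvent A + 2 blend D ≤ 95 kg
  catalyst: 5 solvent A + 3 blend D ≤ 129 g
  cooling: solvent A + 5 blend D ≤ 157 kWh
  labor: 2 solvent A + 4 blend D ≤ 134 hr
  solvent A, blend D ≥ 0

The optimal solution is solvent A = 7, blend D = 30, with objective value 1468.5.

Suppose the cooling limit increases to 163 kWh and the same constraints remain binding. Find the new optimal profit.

At the optimum: feedstock uses 88 of 95 (slack = 7); catalyst uses 125 of 129 (slack = 4); cooling uses 157 of 157 (binding); labor uses 134 of 134 (binding).
Since feedstock, catalyst are not tight, their duals are 0.
The binding rows give the dual system: 1·y_cooling + 2·y_labor = 10.5 and 5·y_cooling + 4·y_labor = 46.5.
Solving: y_cooling = 8.5, y_labor = 1.
Δz = y_cooling·Δb = 8.5 × (6) = 51, so new z* = 1468.5 + 51 = 1519.5.

1519.5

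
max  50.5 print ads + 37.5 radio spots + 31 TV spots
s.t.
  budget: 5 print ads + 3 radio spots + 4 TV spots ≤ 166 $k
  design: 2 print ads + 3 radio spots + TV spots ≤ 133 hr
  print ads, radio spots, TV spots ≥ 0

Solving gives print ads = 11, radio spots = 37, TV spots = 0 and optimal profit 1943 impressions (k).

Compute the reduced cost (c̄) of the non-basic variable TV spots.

-7

At the optimum: budget uses 166 of 166 (binding); design uses 133 of 133 (binding).
From A_Bᵀ y = c: 5·y_budget + 2·y_design = 50.5; 3·y_budget + 3·y_design = 37.5.
This yields shadow prices y_budget = 8.5, y_design = 4.
Reduced cost of TV spots: c₃ − yᵀa₃ = 31 − (8.5·4 + 4·1) = 31 − 38 = -7.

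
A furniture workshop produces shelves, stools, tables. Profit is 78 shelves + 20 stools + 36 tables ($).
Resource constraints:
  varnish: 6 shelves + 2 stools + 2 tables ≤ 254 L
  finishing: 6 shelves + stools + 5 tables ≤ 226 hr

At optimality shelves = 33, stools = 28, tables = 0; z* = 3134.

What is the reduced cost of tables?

Both varnish and finishing are binding at x*.
Dual feasibility on the basic columns requires 6·y_varnish + 6·y_finishing = 78, 2·y_varnish + 1·y_finishing = 20.
Solving: y_varnish = 7, y_finishing = 6.
Reduced cost of tables: c₃ − yᵀa₃ = 36 − (7·2 + 6·5) = 36 − 44 = -8.

-8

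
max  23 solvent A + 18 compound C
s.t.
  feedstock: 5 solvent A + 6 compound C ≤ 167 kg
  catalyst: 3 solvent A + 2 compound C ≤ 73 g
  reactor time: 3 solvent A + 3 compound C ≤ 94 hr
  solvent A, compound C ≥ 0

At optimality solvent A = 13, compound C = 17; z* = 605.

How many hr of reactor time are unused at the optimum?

reactor time used = 3·13 + 3·17 = 90; slack = 94 − 90 = 4.

4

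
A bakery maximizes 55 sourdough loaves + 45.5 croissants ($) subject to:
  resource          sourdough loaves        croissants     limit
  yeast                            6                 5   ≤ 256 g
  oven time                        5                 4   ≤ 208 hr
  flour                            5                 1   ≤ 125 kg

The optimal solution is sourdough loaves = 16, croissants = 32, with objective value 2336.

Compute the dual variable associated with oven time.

2

At the optimum: yeast uses 256 of 256 (binding); oven time uses 208 of 208 (binding); flour uses 112 of 125 (slack = 13).
By complementary slackness, y = 0 for the non-binding constraint.
The binding rows give the dual system: 6·y_yeast + 5·y_oven time = 55 and 5·y_yeast + 4·y_oven time = 45.5.
Solving: y_yeast = 7.5, y_oven time = 2.
Shadow price of oven time = 2.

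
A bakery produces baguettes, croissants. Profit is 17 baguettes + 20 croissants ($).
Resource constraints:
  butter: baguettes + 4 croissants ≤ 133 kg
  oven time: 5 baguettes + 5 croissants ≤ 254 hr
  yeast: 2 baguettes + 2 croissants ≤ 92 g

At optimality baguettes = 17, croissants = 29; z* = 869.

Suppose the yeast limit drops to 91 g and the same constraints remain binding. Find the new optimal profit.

Binding: butter and yeast. Non-binding: oven time (24 unused).
Since oven time is not tight, its dual is 0.
The binding rows give the dual system: 1·y_butter + 2·y_yeast = 17 and 4·y_butter + 2·y_yeast = 20.
This yields shadow prices y_butter = 1, y_yeast = 8.
Δz = y_yeast·Δb = 8 × (-1) = -8, so new z* = 869 − 8 = 861.

861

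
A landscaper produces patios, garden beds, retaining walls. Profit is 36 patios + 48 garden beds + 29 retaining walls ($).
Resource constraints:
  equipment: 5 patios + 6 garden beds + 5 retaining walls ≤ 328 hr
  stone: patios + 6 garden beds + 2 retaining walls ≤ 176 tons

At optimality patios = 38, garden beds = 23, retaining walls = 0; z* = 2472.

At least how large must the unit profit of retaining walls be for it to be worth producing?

37

At the optimum: equipment uses 328 of 328 (binding); stone uses 176 of 176 (binding).
From A_Bᵀ y = c: 5·y_equipment + 1·y_stone = 36; 6·y_equipment + 6·y_stone = 48.
This yields shadow prices y_equipment = 7, y_stone = 1.
retaining walls enters the basis when its profit ≥ yᵀa₃ = 7·5 + 1·2 = 37.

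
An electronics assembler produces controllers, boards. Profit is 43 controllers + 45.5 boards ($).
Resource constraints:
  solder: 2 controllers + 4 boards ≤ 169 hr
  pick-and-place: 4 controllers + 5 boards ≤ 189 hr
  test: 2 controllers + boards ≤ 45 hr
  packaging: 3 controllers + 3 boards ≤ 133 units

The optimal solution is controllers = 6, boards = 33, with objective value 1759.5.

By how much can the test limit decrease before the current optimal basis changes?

Binding constraints: pick-and-place, test. The basis is B = [[4,5],[2,1]] with det -6.
Per unit decrease in test, x* moves by d = (-0.8333, 0.6667).
The basis stays optimal until controllers reaches 0; allowable decrease = 7.2 hr.

7.2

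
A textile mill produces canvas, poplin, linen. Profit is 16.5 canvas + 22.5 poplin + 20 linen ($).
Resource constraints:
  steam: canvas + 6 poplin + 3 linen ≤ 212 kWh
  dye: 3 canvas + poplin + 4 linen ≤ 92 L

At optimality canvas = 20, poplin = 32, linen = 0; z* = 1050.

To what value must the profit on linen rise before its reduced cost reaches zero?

27

At the optimum: steam uses 212 of 212 (binding); dye uses 92 of 92 (binding).
Dual feasibility on the basic columns requires 1·y_steam + 3·y_dye = 16.5, 6·y_steam + 1·y_dye = 22.5.
This yields shadow prices y_steam = 3, y_dye = 4.5.
linen enters the basis when its profit ≥ yᵀa₃ = 3·3 + 4.5·4 = 27.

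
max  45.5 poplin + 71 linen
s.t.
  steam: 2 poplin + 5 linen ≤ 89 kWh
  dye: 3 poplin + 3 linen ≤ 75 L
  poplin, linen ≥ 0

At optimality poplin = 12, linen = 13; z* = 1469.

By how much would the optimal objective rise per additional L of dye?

9.5

Check each constraint at x*: steam 89/89 (tight); dye 75/75 (tight).
From A_Bᵀ y = c: 2·y_steam + 3·y_dye = 45.5; 5·y_steam + 3·y_dye = 71.
Solving: y_steam = 8.5, y_dye = 9.5.
Shadow price of dye = 9.5.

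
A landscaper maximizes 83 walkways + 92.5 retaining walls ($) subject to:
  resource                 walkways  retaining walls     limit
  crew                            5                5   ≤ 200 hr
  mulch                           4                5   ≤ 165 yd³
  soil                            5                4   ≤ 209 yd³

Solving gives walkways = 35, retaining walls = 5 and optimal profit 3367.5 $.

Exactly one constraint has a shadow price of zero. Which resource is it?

crew: 200/200 (binding)
mulch: 165/165 (binding)
soil: 195/209 (slack 14)
By complementary slackness, a constraint with positive slack has shadow price 0 → soil.

soil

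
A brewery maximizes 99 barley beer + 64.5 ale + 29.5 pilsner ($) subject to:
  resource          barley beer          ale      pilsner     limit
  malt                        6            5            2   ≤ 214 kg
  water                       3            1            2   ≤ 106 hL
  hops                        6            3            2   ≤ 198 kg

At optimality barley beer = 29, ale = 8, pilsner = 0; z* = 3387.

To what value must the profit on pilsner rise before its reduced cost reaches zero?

Binding: malt and hops. Non-binding: water (11 unused).
Slack constraints have shadow price 0 (complementary slackness).
The binding rows give the dual system: 6·y_malt + 6·y_hops = 99 and 5·y_malt + 3·y_hops = 64.5.
→ y_malt = 7.5 and y_hops = 9.
pilsner enters the basis when its profit ≥ yᵀa₃ = 7.5·2 + 9·2 = 33.

33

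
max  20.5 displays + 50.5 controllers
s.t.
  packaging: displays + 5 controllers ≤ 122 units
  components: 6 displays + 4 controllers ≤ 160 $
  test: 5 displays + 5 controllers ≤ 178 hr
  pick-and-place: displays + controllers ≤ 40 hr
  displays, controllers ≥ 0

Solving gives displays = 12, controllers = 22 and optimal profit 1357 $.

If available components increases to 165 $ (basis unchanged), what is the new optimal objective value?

Binding: packaging and components. Non-binding: test (8 unused), pick-and-place (6 unused).
Since test, pick-and-place are not tight, their duals are 0.
Dual feasibility on the basic columns requires 1·y_packaging + 6·y_components = 20.5, 5·y_packaging + 4·y_components = 50.5.
→ y_packaging = 8.5 and y_components = 2.
Δz = y_components·Δb = 2 × (5) = 10, so new z* = 1357 + 10 = 1367.

1367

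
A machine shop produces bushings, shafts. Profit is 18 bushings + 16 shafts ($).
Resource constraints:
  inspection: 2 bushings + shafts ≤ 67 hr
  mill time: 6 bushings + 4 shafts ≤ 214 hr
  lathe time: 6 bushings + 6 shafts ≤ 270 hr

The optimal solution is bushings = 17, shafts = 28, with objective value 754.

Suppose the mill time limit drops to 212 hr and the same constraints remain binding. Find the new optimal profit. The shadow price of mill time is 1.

Δb = -2, so new z* = 754 + (1)·(-2) = 754 − 2 = 752.

752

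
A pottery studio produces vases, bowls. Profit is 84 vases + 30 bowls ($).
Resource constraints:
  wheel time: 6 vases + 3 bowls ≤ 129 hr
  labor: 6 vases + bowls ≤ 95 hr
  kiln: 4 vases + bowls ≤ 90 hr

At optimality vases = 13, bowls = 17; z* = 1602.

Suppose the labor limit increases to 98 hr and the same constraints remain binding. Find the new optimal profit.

1620

At the optimum: wheel time uses 129 of 129 (binding); labor uses 95 of 95 (binding); kiln uses 69 of 90 (slack = 21).
By complementary slackness, y = 0 for the non-binding constraint.
The binding rows give the dual system: 6·y_wheel time + 6·y_labor = 84 and 3·y_wheel time + 1·y_labor = 30.
This yields shadow prices y_wheel time = 8, y_labor = 6.
Δz = y_labor·Δb = 6 × (3) = 18, so new z* = 1602 + 18 = 1620.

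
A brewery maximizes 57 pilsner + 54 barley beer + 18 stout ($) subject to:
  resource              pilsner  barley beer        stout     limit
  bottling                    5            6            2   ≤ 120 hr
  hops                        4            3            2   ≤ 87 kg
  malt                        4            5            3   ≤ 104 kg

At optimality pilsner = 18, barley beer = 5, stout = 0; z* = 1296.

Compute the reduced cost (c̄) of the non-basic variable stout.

Check each constraint at x*: bottling 120/120 (tight); hops 87/87 (tight); malt 97/104 (slack 7).
By complementary slackness, y = 0 for the non-binding constraint.
From A_Bᵀ y = c: 5·y_bottling + 4·y_hops = 57; 6·y_bottling + 3·y_hops = 54.
→ y_bottling = 5 and y_hops = 8.
Reduced cost of stout: c₃ − yᵀa₃ = 18 − (5·2 + 8·2) = 18 − 26 = -8.

-8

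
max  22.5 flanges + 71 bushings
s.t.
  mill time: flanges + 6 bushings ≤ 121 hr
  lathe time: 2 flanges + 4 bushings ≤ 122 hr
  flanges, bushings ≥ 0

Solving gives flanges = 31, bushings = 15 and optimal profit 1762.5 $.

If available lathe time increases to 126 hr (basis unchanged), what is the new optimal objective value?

Check each constraint at x*: mill time 121/121 (tight); lathe time 122/122 (tight).
From A_Bᵀ y = c: 1·y_mill time + 2·y_lathe time = 22.5; 6·y_mill time + 4·y_lathe time = 71.
This yields shadow prices y_mill time = 6.5, y_lathe time = 8.
Δz = y_lathe time·Δb = 8 × (4) = 32, so new z* = 1762.5 + 32 = 1794.5.

1794.5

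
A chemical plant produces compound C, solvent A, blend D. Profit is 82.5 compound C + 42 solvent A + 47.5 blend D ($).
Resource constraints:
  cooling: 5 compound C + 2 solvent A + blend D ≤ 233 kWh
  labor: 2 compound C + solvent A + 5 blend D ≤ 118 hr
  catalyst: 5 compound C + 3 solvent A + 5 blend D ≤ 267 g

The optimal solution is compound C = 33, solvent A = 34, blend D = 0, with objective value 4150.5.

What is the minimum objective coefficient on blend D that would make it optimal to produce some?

52.5

Check each constraint at x*: cooling 233/233 (tight); labor 100/118 (slack 18); catalyst 267/267 (tight).
By complementary slackness, y = 0 for the non-binding constraint.
Dual feasibility on the basic columns requires 5·y_cooling + 5·y_catalyst = 82.5, 2·y_cooling + 3·y_catalyst = 42.
Solving: y_cooling = 7.5, y_catalyst = 9.
blend D enters the basis when its profit ≥ yᵀa₃ = 7.5·1 + 9·5 = 52.5.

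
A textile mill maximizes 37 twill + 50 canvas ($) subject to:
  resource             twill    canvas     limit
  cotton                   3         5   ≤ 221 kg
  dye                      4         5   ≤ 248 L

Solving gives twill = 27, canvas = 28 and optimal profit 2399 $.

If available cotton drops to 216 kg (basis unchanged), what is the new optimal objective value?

2384

Both cotton and dye are binding at x*.
Dual feasibility on the basic columns requires 3·y_cotton + 4·y_dye = 37, 5·y_cotton + 5·y_dye = 50.
→ y_cotton = 3 and y_dye = 7.
Δz = y_cotton·Δb = 3 × (-5) = -15, so new z* = 2399 − 15 = 2384.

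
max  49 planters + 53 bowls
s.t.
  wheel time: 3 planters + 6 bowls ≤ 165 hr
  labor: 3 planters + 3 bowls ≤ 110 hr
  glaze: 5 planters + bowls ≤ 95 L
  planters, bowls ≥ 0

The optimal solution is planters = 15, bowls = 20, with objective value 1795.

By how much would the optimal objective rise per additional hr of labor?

0

At the optimum: wheel time uses 165 of 165 (binding); labor uses 105 of 110 (slack = 5); glaze uses 95 of 95 (binding).
Slack constraints have shadow price 0 (complementary slackness).
The binding rows give the dual system: 3·y_wheel time + 5·y_glaze = 49 and 6·y_wheel time + 1·y_glaze = 53.
→ y_wheel time = 8 and y_glaze = 5.
Shadow price of labor = 0.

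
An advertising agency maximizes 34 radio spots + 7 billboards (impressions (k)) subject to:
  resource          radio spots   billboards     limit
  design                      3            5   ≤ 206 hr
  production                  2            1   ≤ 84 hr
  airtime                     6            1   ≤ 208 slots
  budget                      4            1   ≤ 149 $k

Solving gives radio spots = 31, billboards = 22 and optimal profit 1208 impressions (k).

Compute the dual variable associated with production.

2

At the optimum: design uses 203 of 206 (slack = 3); production uses 84 of 84 (binding); airtime uses 208 of 208 (binding); budget uses 146 of 149 (slack = 3).
By complementary slackness, y = 0 for the non-binding constraints.
The binding rows give the dual system: 2·y_production + 6·y_airtime = 34 and 1·y_production + 1·y_airtime = 7.
Solving: y_production = 2, y_airtime = 5.
Shadow price of production = 2.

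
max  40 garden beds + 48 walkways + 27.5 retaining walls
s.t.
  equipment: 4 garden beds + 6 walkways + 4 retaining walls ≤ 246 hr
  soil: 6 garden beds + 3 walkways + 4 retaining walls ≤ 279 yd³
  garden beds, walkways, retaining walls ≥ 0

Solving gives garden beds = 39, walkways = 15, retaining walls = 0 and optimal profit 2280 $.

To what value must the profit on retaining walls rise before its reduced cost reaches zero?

36

Both equipment and soil are binding at x*.
From A_Bᵀ y = c: 4·y_equipment + 6·y_soil = 40; 6·y_equipment + 3·y_soil = 48.
This yields shadow prices y_equipment = 7, y_soil = 2.
retaining walls enters the basis when its profit ≥ yᵀa₃ = 7·4 + 2·4 = 36.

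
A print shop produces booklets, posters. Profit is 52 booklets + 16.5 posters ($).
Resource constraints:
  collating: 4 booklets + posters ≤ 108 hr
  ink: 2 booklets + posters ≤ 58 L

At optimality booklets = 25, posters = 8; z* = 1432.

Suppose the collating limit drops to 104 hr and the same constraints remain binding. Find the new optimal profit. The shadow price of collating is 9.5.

Δb = -4, so new z* = 1432 + (9.5)·(-4) = 1432 − 38 = 1394.

1394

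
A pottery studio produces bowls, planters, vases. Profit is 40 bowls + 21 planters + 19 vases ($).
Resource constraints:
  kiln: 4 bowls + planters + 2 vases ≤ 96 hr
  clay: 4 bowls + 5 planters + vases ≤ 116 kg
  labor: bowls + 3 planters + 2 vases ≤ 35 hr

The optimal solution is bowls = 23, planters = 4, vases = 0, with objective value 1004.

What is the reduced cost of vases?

-7

Binding: kiln and labor. Non-binding: clay (4 unused).
Slack constraints have shadow price 0 (complementary slackness).
From A_Bᵀ y = c: 4·y_kiln + 1·y_labor = 40; 1·y_kiln + 3·y_labor = 21.
→ y_kiln = 9 and y_labor = 4.
Reduced cost of vases: c₃ − yᵀa₃ = 19 − (9·2 + 4·2) = 19 − 26 = -7.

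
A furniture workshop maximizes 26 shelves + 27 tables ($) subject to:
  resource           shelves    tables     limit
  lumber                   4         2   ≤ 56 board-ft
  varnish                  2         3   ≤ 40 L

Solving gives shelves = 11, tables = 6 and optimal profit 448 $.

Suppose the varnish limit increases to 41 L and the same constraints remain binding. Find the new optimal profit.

455

At the optimum: lumber uses 56 of 56 (binding); varnish uses 40 of 40 (binding).
The binding rows give the dual system: 4·y_lumber + 2·y_varnish = 26 and 2·y_lumber + 3·y_varnish = 27.
Solving: y_lumber = 3, y_varnish = 7.
Δz = y_varnish·Δb = 7 × (1) = 7, so new z* = 448 + 7 = 455.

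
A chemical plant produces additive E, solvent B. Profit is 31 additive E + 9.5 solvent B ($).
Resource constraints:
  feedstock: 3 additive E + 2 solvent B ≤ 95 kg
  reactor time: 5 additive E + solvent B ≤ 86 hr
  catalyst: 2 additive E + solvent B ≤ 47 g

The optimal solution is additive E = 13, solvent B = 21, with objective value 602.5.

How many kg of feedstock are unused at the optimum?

feedstock used = 3·13 + 2·21 = 81; slack = 95 − 81 = 14.

14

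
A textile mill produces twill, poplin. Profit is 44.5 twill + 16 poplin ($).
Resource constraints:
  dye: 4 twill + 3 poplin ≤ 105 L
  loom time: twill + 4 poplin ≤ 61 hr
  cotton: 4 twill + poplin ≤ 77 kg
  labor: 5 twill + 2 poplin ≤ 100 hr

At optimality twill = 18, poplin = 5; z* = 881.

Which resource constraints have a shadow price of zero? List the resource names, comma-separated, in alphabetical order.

dye: 87/105 (slack 18)
loom time: 38/61 (slack 23)
cotton: 77/77 (binding)
labor: 100/100 (binding)
By complementary slackness, a constraint with positive slack has shadow price 0 → dye, loom time.

dye, loom time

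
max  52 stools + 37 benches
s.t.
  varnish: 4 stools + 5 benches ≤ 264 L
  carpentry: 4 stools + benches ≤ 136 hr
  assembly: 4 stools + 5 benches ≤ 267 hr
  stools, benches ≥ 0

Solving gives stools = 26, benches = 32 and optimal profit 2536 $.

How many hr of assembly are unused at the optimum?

3

assembly used = 4·26 + 5·32 = 264; slack = 267 − 264 = 3.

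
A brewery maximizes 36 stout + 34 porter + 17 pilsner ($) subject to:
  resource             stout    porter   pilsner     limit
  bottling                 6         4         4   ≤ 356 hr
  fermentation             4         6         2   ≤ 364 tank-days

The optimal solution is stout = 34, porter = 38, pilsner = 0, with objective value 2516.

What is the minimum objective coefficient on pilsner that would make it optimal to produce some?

22

Both bottling and fermentation are binding at x*.
From A_Bᵀ y = c: 6·y_bottling + 4·y_fermentation = 36; 4·y_bottling + 6·y_fermentation = 34.
Solving: y_bottling = 4, y_fermentation = 3.
pilsner enters the basis when its profit ≥ yᵀa₃ = 4·4 + 3·2 = 22.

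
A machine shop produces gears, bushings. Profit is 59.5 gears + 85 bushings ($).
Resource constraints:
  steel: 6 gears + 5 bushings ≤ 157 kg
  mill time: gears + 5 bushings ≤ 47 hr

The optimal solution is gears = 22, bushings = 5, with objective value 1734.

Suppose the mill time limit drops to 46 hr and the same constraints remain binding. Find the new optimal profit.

1725.5

At the optimum: steel uses 157 of 157 (binding); mill time uses 47 of 47 (binding).
The binding rows give the dual system: 6·y_steel + 1·y_mill time = 59.5 and 5·y_steel + 5·y_mill time = 85.
→ y_steel = 8.5 and y_mill time = 8.5.
Δz = y_mill time·Δb = 8.5 × (-1) = -8.5, so new z* = 1734 − 8.5 = 1725.5.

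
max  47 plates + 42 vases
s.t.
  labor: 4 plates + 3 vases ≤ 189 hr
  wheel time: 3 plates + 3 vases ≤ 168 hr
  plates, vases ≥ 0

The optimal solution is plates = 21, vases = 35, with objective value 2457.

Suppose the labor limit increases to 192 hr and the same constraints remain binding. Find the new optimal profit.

2472

At the optimum: labor uses 189 of 189 (binding); wheel time uses 168 of 168 (binding).
Dual feasibility on the basic columns requires 4·y_labor + 3·y_wheel time = 47, 3·y_labor + 3·y_wheel time = 42.
Solving: y_labor = 5, y_wheel time = 9.
Δz = y_labor·Δb = 5 × (3) = 15, so new z* = 2457 + 15 = 2472.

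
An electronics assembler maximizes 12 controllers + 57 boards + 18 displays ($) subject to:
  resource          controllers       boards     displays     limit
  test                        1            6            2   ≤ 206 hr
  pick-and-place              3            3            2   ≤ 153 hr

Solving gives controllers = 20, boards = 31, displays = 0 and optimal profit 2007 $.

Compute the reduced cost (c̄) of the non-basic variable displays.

-2

Check each constraint at x*: test 206/206 (tight); pick-and-place 153/153 (tight).
Dual feasibility on the basic columns requires 1·y_test + 3·y_pick-and-place = 12, 6·y_test + 3·y_pick-and-place = 57.
Solving: y_test = 9, y_pick-and-place = 1.
Reduced cost of displays: c₃ − yᵀa₃ = 18 − (9·2 + 1·2) = 18 − 20 = -2.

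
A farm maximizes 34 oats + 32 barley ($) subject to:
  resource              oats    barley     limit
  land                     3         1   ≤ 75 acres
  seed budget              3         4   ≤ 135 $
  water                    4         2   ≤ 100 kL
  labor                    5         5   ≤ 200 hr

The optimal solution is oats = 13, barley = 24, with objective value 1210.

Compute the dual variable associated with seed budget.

At the optimum: land uses 63 of 75 (slack = 12); seed budget uses 135 of 135 (binding); water uses 100 of 100 (binding); labor uses 185 of 200 (slack = 15).
By complementary slackness, y = 0 for the non-binding constraints.
From A_Bᵀ y = c: 3·y_seed budget + 4·y_water = 34; 4·y_seed budget + 2·y_water = 32.
Solving: y_seed budget = 6, y_water = 4.
Shadow price of seed budget = 6.

6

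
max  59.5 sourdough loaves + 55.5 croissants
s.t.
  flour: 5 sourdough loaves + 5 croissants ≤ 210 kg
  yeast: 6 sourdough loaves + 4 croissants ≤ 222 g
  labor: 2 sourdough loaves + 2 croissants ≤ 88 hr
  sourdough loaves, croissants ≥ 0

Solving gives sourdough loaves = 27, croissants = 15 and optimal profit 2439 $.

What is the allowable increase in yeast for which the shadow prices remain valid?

30

Binding constraints: flour, yeast. The basis is B = [[5,5],[6,4]] with det -10.
Per unit increase in yeast, x* moves by d = (0.5, -0.5).
The basis stays optimal until croissants reaches 0; allowable increase = 30 g.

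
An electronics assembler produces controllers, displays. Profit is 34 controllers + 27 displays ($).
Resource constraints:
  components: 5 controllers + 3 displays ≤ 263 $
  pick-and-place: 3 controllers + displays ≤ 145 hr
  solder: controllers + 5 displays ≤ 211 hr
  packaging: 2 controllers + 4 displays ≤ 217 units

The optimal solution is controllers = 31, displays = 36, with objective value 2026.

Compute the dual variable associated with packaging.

Check each constraint at x*: components 263/263 (tight); pick-and-place 129/145 (slack 16); solder 211/211 (tight); packaging 206/217 (slack 11).
By complementary slackness, y = 0 for the non-binding constraints.
Dual feasibility on the basic columns requires 5·y_components + 1·y_solder = 34, 3·y_components + 5·y_solder = 27.
This yields shadow prices y_components = 6.5, y_solder = 1.5.
Shadow price of packaging = 0.

0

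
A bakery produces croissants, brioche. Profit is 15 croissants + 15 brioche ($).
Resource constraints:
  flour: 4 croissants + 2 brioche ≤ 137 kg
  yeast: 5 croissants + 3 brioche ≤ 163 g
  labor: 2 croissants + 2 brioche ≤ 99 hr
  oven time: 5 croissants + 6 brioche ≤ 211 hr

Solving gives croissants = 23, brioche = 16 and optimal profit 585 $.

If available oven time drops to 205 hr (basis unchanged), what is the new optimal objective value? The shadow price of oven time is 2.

Δb = -6, so new z* = 585 + (2)·(-6) = 585 − 12 = 573.

573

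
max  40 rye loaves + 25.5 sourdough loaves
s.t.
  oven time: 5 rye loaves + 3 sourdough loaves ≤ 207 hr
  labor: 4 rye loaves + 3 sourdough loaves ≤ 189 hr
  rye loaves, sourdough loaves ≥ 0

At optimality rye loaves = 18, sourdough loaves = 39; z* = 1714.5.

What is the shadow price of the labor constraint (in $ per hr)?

2.5

At the optimum: oven time uses 207 of 207 (binding); labor uses 189 of 189 (binding).
Dual feasibility on the basic columns requires 5·y_oven time + 4·y_labor = 40, 3·y_oven time + 3·y_labor = 25.5.
This yields shadow prices y_oven time = 6, y_labor = 2.5.
Shadow price of labor = 2.5.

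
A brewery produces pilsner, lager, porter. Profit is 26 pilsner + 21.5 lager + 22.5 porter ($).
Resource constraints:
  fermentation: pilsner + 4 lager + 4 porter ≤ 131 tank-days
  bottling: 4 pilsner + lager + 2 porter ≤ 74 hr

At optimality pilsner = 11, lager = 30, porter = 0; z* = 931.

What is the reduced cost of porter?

-4.5

Both fermentation and bottling are binding at x*.
From A_Bᵀ y = c: 1·y_fermentation + 4·y_bottling = 26; 4·y_fermentation + 1·y_bottling = 21.5.
This yields shadow prices y_fermentation = 4, y_bottling = 5.5.
Reduced cost of porter: c₃ − yᵀa₃ = 22.5 − (4·4 + 5.5·2) = 22.5 − 27 = -4.5.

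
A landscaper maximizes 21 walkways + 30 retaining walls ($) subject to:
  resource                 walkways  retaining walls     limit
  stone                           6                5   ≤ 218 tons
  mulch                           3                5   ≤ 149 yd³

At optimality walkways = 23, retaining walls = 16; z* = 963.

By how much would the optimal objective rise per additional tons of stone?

At the optimum: stone uses 218 of 218 (binding); mulch uses 149 of 149 (binding).
Dual feasibility on the basic columns requires 6·y_stone + 3·y_mulch = 21, 5·y_stone + 5·y_mulch = 30.
This yields shadow prices y_stone = 1, y_mulch = 5.
Shadow price of stone = 1.

1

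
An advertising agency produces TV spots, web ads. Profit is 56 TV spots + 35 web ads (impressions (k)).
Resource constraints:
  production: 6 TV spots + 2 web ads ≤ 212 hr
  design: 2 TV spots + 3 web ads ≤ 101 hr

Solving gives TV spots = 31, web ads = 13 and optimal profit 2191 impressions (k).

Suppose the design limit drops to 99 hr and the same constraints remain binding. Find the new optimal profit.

At the optimum: production uses 212 of 212 (binding); design uses 101 of 101 (binding).
From A_Bᵀ y = c: 6·y_production + 2·y_design = 56; 2·y_production + 3·y_design = 35.
This yields shadow prices y_production = 7, y_design = 7.
Δz = y_design·Δb = 7 × (-2) = -14, so new z* = 2191 − 14 = 2177.

2177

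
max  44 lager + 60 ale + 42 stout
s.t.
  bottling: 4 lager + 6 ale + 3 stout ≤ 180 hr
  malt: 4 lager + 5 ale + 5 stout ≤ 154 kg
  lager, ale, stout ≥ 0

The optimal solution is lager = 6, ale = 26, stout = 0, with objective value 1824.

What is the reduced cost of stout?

-3

Check each constraint at x*: bottling 180/180 (tight); malt 154/154 (tight).
From A_Bᵀ y = c: 4·y_bottling + 4·y_malt = 44; 6·y_bottling + 5·y_malt = 60.
Solving: y_bottling = 5, y_malt = 6.
Reduced cost of stout: c₃ − yᵀa₃ = 42 − (5·3 + 6·5) = 42 − 45 = -3.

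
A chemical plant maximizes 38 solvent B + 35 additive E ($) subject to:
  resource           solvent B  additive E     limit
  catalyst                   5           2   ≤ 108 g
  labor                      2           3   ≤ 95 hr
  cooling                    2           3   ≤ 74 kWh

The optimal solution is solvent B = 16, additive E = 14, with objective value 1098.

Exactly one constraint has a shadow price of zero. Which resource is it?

catalyst: 108/108 (binding)
labor: 74/95 (slack 21)
cooling: 74/74 (binding)
By complementary slackness, a constraint with positive slack has shadow price 0 → labor.

labor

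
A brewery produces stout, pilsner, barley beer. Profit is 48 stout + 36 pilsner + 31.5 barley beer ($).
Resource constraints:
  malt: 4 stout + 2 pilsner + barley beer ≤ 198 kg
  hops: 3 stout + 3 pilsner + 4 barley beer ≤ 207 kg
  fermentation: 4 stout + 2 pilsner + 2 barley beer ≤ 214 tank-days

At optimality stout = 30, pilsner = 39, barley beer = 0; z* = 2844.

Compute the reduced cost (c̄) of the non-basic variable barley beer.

-6.5

At the optimum: malt uses 198 of 198 (binding); hops uses 207 of 207 (binding); fermentation uses 198 of 214 (slack = 16).
By complementary slackness, y = 0 for the non-binding constraint.
Dual feasibility on the basic columns requires 4·y_malt + 3·y_hops = 48, 2·y_malt + 3·y_hops = 36.
Solving: y_malt = 6, y_hops = 8.
Reduced cost of barley beer: c₃ − yᵀa₃ = 31.5 − (6·1 + 8·4) = 31.5 − 38 = -6.5.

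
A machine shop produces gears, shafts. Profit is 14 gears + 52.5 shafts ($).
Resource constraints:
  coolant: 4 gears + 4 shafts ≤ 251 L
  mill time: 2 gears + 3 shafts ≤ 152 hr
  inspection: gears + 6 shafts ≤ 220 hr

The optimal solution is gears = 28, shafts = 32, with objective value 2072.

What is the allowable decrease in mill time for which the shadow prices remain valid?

Binding constraints: mill time, inspection. The basis is B = [[2,3],[1,6]] with det 9.
Per unit decrease in mill time, x* moves by d = (-0.6667, 0.1111).
The basis stays optimal until gears reaches 0; allowable decrease = 42 hr.

42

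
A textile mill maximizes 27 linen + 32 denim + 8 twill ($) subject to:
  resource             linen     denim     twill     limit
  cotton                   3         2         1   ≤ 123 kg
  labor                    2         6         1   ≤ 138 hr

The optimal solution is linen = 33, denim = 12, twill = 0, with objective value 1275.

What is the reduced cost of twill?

-2

At the optimum: cotton uses 123 of 123 (binding); labor uses 138 of 138 (binding).
The binding rows give the dual system: 3·y_cotton + 2·y_labor = 27 and 2·y_cotton + 6·y_labor = 32.
Solving: y_cotton = 7, y_labor = 3.
Reduced cost of twill: c₃ − yᵀa₃ = 8 − (7·1 + 3·1) = 8 − 10 = -2.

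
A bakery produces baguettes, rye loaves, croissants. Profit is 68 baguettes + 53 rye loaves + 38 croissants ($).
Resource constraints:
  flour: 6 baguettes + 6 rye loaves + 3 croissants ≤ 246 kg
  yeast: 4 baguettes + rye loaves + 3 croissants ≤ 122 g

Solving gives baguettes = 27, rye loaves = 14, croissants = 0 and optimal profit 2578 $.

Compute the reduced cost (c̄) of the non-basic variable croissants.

At the optimum: flour uses 246 of 246 (binding); yeast uses 122 of 122 (binding).
Dual feasibility on the basic columns requires 6·y_flour + 4·y_yeast = 68, 6·y_flour + 1·y_yeast = 53.
This yields shadow prices y_flour = 8, y_yeast = 5.
Reduced cost of croissants: c₃ − yᵀa₃ = 38 − (8·3 + 5·3) = 38 − 39 = -1.

-1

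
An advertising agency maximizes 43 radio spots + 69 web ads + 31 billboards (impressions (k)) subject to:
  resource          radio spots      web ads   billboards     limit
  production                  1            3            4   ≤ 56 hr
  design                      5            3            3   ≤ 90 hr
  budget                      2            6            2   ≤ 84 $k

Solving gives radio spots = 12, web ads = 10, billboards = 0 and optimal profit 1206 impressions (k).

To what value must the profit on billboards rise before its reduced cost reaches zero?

At the optimum: production uses 42 of 56 (slack = 14); design uses 90 of 90 (binding); budget uses 84 of 84 (binding).
Since production is not tight, its dual is 0.
From A_Bᵀ y = c: 5·y_design + 2·y_budget = 43; 3·y_design + 6·y_budget = 69.
→ y_design = 5 and y_budget = 9.
billboards enters the basis when its profit ≥ yᵀa₃ = 5·3 + 9·2 = 33.

33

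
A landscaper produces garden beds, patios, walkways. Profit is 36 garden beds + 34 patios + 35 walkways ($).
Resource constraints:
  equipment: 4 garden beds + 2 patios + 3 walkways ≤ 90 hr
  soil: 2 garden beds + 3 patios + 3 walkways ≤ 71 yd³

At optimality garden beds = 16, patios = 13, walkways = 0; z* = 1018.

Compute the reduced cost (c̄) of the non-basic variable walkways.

At the optimum: equipment uses 90 of 90 (binding); soil uses 71 of 71 (binding).
Dual feasibility on the basic columns requires 4·y_equipment + 2·y_soil = 36, 2·y_equipment + 3·y_soil = 34.
→ y_equipment = 5 and y_soil = 8.
Reduced cost of walkways: c₃ − yᵀa₃ = 35 − (5·3 + 8·3) = 35 − 39 = -4.

-4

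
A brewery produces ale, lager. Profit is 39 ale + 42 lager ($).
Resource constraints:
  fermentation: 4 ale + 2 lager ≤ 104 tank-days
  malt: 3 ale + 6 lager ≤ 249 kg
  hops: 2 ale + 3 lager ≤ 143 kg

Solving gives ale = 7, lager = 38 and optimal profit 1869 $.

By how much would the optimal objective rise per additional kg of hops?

Binding: fermentation and malt. Non-binding: hops (15 unused).
By complementary slackness, y = 0 for the non-binding constraint.
Dual feasibility on the basic columns requires 4·y_fermentation + 3·y_malt = 39, 2·y_fermentation + 6·y_malt = 42.
This yields shadow prices y_fermentation = 6, y_malt = 5.
Shadow price of hops = 0.

0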